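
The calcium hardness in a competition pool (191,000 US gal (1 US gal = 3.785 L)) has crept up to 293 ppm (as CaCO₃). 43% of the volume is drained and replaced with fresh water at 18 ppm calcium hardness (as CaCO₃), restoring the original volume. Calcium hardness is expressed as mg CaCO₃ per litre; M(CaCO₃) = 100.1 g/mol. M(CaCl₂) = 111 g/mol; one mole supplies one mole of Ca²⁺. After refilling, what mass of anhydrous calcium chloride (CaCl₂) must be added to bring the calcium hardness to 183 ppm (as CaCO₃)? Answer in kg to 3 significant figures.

6.61 kg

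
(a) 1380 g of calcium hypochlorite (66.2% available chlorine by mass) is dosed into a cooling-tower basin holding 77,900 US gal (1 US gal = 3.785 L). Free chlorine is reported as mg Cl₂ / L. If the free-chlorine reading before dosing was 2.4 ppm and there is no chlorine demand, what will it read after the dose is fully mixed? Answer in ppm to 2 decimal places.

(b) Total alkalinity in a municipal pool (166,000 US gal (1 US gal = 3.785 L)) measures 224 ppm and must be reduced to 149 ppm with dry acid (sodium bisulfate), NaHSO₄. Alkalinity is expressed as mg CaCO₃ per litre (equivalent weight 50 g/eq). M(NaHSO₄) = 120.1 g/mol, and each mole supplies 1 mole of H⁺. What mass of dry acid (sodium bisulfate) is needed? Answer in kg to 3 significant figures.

(a) 5.50 ppm; (b) 113 kg

(a) Volume: 77,900 US gal × 3.785 L/gal = 294,852 L.
(a) Available chlorine delivered: 1380 g × 0.662 = 913.6 g as Cl₂.
(a) Concentration rise: 913.6 g / 294,852 L = 3.098 mg/L = 3.10 ppm.
(a) Final FC: 2.4 + 3.10 = 5.50 ppm.

(b) Volume: 166,000 US gal × 3.785 L/gal = 628,310 L.
(b) Alkalinity to neutralize: (224 − 149) = 75 mg/L as CaCO₃ × 628,310 L = 47,120 g as CaCO₃.
(b) Equivalents of H⁺ required: 47,120 ÷ 50 g/eq = 942.5 eq = 942.5 mol NaHSO₄.
(b) Mass of NaHSO₄: 942.5 × 120.1 = 113,200 g.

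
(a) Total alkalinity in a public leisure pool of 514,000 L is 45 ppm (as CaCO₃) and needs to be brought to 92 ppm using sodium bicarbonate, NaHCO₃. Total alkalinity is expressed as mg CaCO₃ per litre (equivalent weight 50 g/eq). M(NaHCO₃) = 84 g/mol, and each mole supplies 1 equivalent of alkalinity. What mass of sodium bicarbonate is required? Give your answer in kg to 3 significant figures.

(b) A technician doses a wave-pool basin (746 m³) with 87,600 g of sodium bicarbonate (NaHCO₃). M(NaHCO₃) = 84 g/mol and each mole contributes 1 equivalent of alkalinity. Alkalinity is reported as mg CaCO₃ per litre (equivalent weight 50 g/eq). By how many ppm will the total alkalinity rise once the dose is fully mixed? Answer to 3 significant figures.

(a) 40.6 kg; (b) 69.9 ppm

(a) Alkalinity to add: (92 − 45) = 47 mg/L as CaCO₃ × 514,000 L = 24,160 g as CaCO₃.
(a) Equivalents: 24,160 g ÷ 50 g/eq = 483.2 eq.
(a) NaHCO₃ supplies 1 eq per mole → 483.2 mol.
(a) Mass: 483.2 mol × 84 g/mol = 40,590 g.

(b) Volume: 746 m³ = 746,000 L.
(b) Moles of NaHCO₃: 87,600 g ÷ 84 g/mol = 1043 mol → 1043 eq of alkalinity.
(b) As CaCO₃: 1043 eq × 50 g/eq = 52,140 g.
(b) Rise: 52,140 g / 746,000 L × 1000 = 69.9 mg/L.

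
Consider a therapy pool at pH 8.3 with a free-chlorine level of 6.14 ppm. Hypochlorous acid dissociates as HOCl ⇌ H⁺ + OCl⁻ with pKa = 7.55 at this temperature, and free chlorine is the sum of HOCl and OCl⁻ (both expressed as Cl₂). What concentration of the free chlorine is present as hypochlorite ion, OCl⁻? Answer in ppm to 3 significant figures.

5.21 ppm

[OCl⁻]/[HOCl] = 10^(pH − pKa) = 10^(8.3 − 7.55) = 10^0.75 = 5.623.
Fraction as HOCl = 1 / (1 + 5.623) = 0.151.
OCl⁻ = (1 − 0.151) × 6.14 ppm = 5.213 ppm.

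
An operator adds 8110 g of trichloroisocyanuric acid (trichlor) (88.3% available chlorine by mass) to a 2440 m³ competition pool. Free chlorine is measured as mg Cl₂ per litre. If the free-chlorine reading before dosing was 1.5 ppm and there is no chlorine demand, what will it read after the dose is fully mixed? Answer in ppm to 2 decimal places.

4.43 ppm

Volume: 2440 m³ = 2,440,000 L.
Available chlorine delivered: 8110 g × 0.883 = 7161 g as Cl₂.
Concentration rise: 7161 g / 2,440,000 L = 2.935 mg/L = 2.93 ppm.
Final FC: 1.5 + 2.93 = 4.43 ppm.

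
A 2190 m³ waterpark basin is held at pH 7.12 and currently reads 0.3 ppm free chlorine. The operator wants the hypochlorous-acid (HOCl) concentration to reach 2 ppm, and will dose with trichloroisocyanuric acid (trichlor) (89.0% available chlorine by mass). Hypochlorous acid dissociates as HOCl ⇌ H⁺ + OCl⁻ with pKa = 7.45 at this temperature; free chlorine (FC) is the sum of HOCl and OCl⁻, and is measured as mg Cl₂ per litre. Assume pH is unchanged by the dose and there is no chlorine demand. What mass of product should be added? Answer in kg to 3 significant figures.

6.49 kg

Volume: 2190 m³ = 2,190,000 L.
[OCl⁻]/[HOCl] = 10^(pH − pKa) = 10^(7.12 − 7.45) = 0.4677; fraction as HOCl = 1/(1 + 0.4677) = 0.6813.
Free chlorine required for 2 ppm HOCl: 2 / 0.6813 = 2.935 ppm.
FC to add: 2.935 − 0.3 = 2.635 mg/L as Cl₂.
Cl₂ equivalent: 2.635 mg/L × 2,190,000 L = 5772 g.
Product at 89.0% available Cl: 5772 / 0.89 = 6485 g.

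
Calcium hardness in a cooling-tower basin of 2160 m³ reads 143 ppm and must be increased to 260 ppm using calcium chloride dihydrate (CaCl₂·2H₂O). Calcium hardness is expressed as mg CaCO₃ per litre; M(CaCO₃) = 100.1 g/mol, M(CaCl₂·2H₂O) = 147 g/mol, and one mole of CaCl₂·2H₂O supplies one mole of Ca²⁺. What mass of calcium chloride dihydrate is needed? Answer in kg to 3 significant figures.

Volume: 2160 m³ = 2,160,000 L.
Hardness to add: (260 − 143) = 117 mg/L as CaCO₃ × 2,160,000 L = 252,700 g as CaCO₃.
Moles of Ca²⁺ (1 mol Ca²⁺ ≡ 1 mol CaCO₃): 252,700 / 100.1 g/mol = 2525 mol.
Mass of CaCl₂·2H₂O: 2525 × 147 = 371,100 g.

371 kg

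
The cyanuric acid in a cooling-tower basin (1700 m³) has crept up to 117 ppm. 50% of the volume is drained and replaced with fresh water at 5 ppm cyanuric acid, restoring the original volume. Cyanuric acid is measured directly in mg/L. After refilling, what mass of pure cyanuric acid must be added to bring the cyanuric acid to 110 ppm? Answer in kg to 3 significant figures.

83.3 kg

Volume: 1700 m³ = 1,700,000 L.
After draining 50% and refilling: 117 × 0.50 + 5 × 0.50 = 61 ppm.
Deficit to target: 110 − 61 = 49 mg/L.
Mass: 49 mg/L × 1,700,000 L = 83,300 g cyanuric acid.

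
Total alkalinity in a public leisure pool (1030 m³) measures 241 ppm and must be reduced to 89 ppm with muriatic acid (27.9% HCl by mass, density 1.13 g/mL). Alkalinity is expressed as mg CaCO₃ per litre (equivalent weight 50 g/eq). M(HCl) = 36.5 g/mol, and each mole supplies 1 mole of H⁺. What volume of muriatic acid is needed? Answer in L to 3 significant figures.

363 L

Volume: 1030 m³ = 1,030,000 L.
Alkalinity to neutralize: (241 − 89) = 152 mg/L as CaCO₃ × 1,030,000 L = 156,600 g as CaCO₃.
Equivalents of H⁺ required: 156,600 ÷ 50 g/eq = 3131 eq = 3131 mol HCl.
Mass of HCl: 3131 × 36.5 = 114,300 g.
Mass of 27.9% solution: 114,300 / 0.279 = 409,600 g.
Volume: 409,600 g ÷ 1.13 g/mL = 362,500 mL.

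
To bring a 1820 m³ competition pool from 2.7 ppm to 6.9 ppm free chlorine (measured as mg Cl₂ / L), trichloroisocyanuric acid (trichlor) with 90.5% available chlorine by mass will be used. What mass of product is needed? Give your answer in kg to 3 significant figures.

Volume: 1820 m³ = 1,820,000 L.
Chlorine deficit: 6.9 − 2.7 = 4.2 ppm = 4.2 mg/L as Cl₂.
Cl₂ equivalent needed: 4.2 mg/L × 1,820,000 L = 7,644,000 mg = 7644 g.
Product at 90.5% available chlorine: 7644 / 0.905 = 8446 g.

8.45 kg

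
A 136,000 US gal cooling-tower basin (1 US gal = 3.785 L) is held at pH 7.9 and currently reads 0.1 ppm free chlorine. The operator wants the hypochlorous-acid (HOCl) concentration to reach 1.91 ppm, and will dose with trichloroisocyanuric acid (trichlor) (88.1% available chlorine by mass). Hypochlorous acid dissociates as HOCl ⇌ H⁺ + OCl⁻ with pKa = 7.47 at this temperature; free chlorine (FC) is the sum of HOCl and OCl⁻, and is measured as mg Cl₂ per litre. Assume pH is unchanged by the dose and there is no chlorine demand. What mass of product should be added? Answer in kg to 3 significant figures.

Volume: 136,000 US gal × 3.785 L/gal = 514,760 L.
[OCl⁻]/[HOCl] = 10^(pH − pKa) = 10^(7.9 − 7.47) = 2.692; fraction as HOCl = 1/(1 + 2.692) = 0.2709.
Free chlorine required for 1.91 ppm HOCl: 1.91 / 0.2709 = 7.051 ppm.
FC to add: 7.051 − 0.1 = 6.951 mg/L as Cl₂.
Cl₂ equivalent: 6.951 mg/L × 514,760 L = 3578 g.
Product at 88.1% available Cl: 3578 / 0.881 = 4061 g.

4.06 kg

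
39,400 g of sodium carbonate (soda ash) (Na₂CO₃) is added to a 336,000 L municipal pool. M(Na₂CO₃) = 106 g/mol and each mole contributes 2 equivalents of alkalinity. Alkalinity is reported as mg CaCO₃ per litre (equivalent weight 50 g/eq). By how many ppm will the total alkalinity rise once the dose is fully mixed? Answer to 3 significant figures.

111 ppm

Moles of Na₂CO₃: 39,400 g ÷ 106 g/mol = 371.7 mol → 743.4 eq of alkalinity.
As CaCO₃: 743.4 eq × 50 g/eq = 37,170 g.
Rise: 37,170 g / 336,000 L × 1000 = 110.6 mg/L.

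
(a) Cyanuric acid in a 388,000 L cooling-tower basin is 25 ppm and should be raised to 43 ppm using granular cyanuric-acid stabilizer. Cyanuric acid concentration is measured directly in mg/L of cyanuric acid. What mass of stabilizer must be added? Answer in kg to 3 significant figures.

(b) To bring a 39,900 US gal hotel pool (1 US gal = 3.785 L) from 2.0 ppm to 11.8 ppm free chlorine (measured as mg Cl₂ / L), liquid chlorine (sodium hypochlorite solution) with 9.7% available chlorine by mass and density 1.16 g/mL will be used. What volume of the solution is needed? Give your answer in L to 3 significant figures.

(a) 6.98 kg; (b) 13.2 L

(a) CYA to add: (43 − 25) = 18 mg/L × 388,000 L = 6984 g cyanuric acid.

(b) Volume: 39,900 US gal × 3.785 L/gal = 151,022 L.
(b) Chlorine deficit: 11.8 − 2.0 = 9.8 ppm = 9.8 mg/L as Cl₂.
(b) Cl₂ equivalent needed: 9.8 mg/L × 151,022 L = 1,480,000 mg = 1480 g.
(b) Product at 9.7% available chlorine: 1480 / 0.097 = 15,260 g.
(b) Volume at density 1.16 g/mL: 15,260 g ÷ 1.16 g/mL = 13,150 mL.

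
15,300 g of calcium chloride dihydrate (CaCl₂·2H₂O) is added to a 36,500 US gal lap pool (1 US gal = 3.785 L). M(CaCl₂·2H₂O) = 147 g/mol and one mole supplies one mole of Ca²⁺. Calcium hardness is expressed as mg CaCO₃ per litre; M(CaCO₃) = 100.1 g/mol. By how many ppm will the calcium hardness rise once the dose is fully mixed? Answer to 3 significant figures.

Volume: 36,500 US gal × 3.785 L/gal = 138,152 L.
Moles of Ca²⁺: 15,300 g ÷ 147 g/mol = 104.1 mol.
As CaCO₃: 104.1 mol × 100.1 g/mol = 10,420 g.
Rise: 10,420 g / 138,152 L × 1000 = 75.41 mg/L.

75.4 ppm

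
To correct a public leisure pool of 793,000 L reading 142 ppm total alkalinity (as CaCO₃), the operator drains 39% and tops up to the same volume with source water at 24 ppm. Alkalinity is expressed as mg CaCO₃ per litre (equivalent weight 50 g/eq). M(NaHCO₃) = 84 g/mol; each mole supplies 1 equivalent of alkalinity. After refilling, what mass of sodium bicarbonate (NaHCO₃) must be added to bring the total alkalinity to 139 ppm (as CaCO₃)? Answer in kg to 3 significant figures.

After draining 39% and refilling: 142 × 0.61 + 24 × 0.39 = 95.98 ppm.
Deficit to target: 139 − 95.98 = 43.02 mg/L.
As CaCO₃: 43.02 mg/L × 793,000 L = 34,110 g; ÷ 50 g/eq ÷ 1 = 682.3 mol NaHCO₃.
Mass: 682.3 × 84 = 57,310 g.

57.3 kg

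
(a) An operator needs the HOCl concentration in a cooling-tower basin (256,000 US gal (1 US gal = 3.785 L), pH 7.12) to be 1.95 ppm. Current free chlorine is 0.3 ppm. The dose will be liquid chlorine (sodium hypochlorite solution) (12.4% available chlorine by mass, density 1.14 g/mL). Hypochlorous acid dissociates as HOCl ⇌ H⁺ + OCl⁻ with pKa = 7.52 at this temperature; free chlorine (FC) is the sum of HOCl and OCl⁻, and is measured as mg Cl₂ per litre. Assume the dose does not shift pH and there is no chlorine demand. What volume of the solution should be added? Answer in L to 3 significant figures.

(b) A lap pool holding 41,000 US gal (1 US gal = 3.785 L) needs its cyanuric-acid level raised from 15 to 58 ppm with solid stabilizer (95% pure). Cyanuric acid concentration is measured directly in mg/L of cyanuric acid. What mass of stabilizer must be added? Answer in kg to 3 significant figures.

(a) 16.6 L; (b) 7.02 kg

(a) Volume: 256,000 US gal × 3.785 L/gal = 968,960 L.
(a) [OCl⁻]/[HOCl] = 10^(pH − pKa) = 10^(7.12 − 7.52) = 0.3981; fraction as HOCl = 1/(1 + 0.3981) = 0.7153.
(a) Free chlorine required for 1.95 ppm HOCl: 1.95 / 0.7153 = 2.726 ppm.
(a) FC to add: 2.726 − 0.3 = 2.426 mg/L as Cl₂.
(a) Cl₂ equivalent: 2.426 mg/L × 968,960 L = 2351 g.
(a) Product at 12.4% available Cl: 2351 / 0.124 = 18,960 g.
(a) Volume: 18,960 g ÷ 1.14 g/mL = 16,630 mL.

(b) Volume: 41,000 US gal × 3.785 L/gal = 155,185 L.
(b) CYA to add: (58 − 15) = 43 mg/L × 155,185 L = 6673 g cyanuric acid.
(b) At 95% purity: 6673 / 0.95 = 7024 g product.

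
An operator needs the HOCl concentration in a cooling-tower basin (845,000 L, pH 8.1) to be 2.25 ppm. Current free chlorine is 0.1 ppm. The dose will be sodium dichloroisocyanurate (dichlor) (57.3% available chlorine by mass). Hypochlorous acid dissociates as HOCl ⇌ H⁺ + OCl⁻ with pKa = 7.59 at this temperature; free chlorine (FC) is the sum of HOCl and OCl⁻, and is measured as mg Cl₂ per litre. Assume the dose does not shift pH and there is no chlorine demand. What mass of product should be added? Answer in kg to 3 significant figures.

[OCl⁻]/[HOCl] = 10^(pH − pKa) = 10^(8.1 − 7.59) = 3.236; fraction as HOCl = 1/(1 + 3.236) = 0.2361.
Free chlorine required for 2.25 ppm HOCl: 2.25 / 0.2361 = 9.531 ppm.
FC to add: 9.531 − 0.1 = 9.431 mg/L as Cl₂.
Cl₂ equivalent: 9.431 mg/L × 845,000 L = 7969 g.
Product at 57.3% available Cl: 7969 / 0.573 = 13,910 g.

13.9 kg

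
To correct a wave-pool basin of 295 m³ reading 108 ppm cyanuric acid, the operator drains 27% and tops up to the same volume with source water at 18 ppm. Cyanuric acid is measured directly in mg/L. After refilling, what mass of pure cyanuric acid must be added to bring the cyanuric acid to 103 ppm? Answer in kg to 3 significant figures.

5.69 kg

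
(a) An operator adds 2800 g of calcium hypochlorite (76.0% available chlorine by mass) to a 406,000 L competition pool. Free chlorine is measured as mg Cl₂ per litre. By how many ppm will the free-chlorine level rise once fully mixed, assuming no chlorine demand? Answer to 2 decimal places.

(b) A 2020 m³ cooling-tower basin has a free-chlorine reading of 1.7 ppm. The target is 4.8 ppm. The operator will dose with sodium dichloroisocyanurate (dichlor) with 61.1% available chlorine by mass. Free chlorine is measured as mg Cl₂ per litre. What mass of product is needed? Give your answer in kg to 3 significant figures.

(a) 5.24 ppm; (b) 10.2 kg

(a) Available chlorine delivered: 2800 g × 0.76 = 2128 g as Cl₂.
(a) Concentration rise: 2128 g / 406,000 L = 5.241 mg/L = 5.24 ppm.

(b) Volume: 2020 m³ = 2,020,000 L.
(b) Chlorine deficit: 4.8 − 1.7 = 3.1 ppm = 3.1 mg/L as Cl₂.
(b) Cl₂ equivalent needed: 3.1 mg/L × 2,020,000 L = 6,262,000 mg = 6262 g.
(b) Product at 61.1% available chlorine: 6262 / 0.611 = 10,250 g.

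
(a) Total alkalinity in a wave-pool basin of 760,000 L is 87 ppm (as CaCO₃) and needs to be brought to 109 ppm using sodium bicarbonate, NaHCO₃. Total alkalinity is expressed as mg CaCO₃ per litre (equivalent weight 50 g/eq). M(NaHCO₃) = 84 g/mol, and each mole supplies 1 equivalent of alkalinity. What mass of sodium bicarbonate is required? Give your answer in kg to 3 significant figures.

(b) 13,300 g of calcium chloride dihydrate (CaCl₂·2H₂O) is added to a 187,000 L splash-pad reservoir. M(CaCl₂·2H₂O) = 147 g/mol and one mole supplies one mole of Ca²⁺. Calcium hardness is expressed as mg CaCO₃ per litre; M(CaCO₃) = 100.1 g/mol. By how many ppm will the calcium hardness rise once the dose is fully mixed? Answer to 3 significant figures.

(a) Alkalinity to add: (109 − 87) = 22 mg/L as CaCO₃ × 760,000 L = 16,720 g as CaCO₃.
(a) Equivalents: 16,720 g ÷ 50 g/eq = 334.4 eq.
(a) NaHCO₃ supplies 1 eq per mole → 334.4 mol.
(a) Mass: 334.4 mol × 84 g/mol = 28,090 g.

(b) Moles of Ca²⁺: 13,300 g ÷ 147 g/mol = 90.48 mol.
(b) As CaCO₃: 90.48 mol × 100.1 g/mol = 9057 g.
(b) Rise: 9057 g / 187,000 L × 1000 = 48.43 mg/L.

(a) 28.1 kg; (b) 48.4 ppm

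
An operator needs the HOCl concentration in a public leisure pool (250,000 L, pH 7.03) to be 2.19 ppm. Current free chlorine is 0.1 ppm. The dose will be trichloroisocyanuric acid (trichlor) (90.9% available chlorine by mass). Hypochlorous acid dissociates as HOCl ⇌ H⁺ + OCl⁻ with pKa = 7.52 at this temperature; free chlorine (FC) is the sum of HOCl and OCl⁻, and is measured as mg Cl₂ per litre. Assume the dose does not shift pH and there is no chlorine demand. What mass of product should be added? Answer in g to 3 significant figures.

[OCl⁻]/[HOCl] = 10^(pH − pKa) = 10^(7.03 − 7.52) = 0.3236; fraction as HOCl = 1/(1 + 0.3236) = 0.7555.
Free chlorine required for 2.19 ppm HOCl: 2.19 / 0.7555 = 2.899 ppm.
FC to add: 2.899 − 0.1 = 2.799 mg/L as Cl₂.
Cl₂ equivalent: 2.799 mg/L × 250,000 L = 699.7 g.
Product at 90.9% available Cl: 699.7 / 0.909 = 769.7 g.

770 g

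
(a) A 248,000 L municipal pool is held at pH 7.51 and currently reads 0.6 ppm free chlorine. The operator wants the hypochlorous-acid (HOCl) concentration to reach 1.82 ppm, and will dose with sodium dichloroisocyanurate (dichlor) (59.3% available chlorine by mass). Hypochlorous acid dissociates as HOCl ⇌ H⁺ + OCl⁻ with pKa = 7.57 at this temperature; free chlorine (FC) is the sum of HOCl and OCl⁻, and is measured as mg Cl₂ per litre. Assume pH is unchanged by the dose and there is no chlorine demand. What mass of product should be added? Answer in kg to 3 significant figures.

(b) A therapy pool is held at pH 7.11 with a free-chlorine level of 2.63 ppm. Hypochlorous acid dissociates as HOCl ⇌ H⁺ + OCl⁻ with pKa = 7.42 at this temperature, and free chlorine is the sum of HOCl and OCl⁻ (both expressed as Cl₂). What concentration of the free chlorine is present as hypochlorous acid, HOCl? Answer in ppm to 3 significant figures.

(a) [OCl⁻]/[HOCl] = 10^(pH − pKa) = 10^(7.51 − 7.57) = 0.871; fraction as HOCl = 1/(1 + 0.871) = 0.5345.
(a) Free chlorine required for 1.82 ppm HOCl: 1.82 / 0.5345 = 3.405 ppm.
(a) FC to add: 3.405 − 0.6 = 2.805 mg/L as Cl₂.
(a) Cl₂ equivalent: 2.805 mg/L × 248,000 L = 695.7 g.
(a) Product at 59.3% available Cl: 695.7 / 0.593 = 1173 g.

(b) [OCl⁻]/[HOCl] = 10^(pH − pKa) = 10^(7.11 − 7.42) = 10^-0.31 = 0.4898.
(b) Fraction as HOCl = 1 / (1 + 0.4898) = 0.6712.
(b) HOCl = 0.6712 × 2.63 ppm = 1.765 ppm.

(a) 1.17 kg; (b) 1.77 ppm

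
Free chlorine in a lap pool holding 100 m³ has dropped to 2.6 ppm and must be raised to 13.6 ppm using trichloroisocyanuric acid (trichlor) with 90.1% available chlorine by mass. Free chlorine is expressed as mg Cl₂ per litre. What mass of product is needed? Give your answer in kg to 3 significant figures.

Volume: 100 m³ = 100,000 L.
Chlorine deficit: 13.6 − 2.6 = 11 ppm = 11 mg/L as Cl₂.
Cl₂ equivalent needed: 11 mg/L × 100,000 L = 1,100,000 mg = 1100 g.
Product at 90.1% available chlorine: 1100 / 0.901 = 1221 g.

1.22 kg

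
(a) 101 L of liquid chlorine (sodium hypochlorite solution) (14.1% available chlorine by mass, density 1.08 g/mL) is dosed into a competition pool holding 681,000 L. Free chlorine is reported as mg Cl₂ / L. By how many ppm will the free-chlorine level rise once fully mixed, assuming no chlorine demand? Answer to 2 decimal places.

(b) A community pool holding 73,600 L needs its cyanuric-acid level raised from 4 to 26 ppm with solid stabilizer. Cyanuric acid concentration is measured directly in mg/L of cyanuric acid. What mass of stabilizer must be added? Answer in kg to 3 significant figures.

(a) Mass of solution: 101 L × 1000 mL/L × 1.08 g/mL = 109,100 g.
(a) Available chlorine delivered: 109,100 g × 0.141 = 15,380 g as Cl₂.
(a) Concentration rise: 15,380 g / 681,000 L = 22.58 mg/L = 22.58 ppm.

(b) CYA to add: (26 − 4) = 22 mg/L × 73,600 L = 1619 g cyanuric acid.

(a) 22.58 ppm; (b) 1.62 kg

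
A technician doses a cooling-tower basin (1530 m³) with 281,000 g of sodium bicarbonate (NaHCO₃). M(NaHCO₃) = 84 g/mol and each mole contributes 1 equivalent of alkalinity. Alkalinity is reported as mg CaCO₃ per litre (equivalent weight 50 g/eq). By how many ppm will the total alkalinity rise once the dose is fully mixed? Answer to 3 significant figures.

Volume: 1530 m³ = 1,530,000 L.
Moles of NaHCO₃: 281,000 g ÷ 84 g/mol = 3345 mol → 3345 eq of alkalinity.
As CaCO₃: 3345 eq × 50 g/eq = 167,300 g.
Rise: 167,300 g / 1,530,000 L × 1000 = 109.3 mg/L.

109 ppm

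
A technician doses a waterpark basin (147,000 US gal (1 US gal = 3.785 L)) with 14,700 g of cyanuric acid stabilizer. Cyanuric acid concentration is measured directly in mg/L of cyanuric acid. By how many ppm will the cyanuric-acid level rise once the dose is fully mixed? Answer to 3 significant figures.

26.4 ppm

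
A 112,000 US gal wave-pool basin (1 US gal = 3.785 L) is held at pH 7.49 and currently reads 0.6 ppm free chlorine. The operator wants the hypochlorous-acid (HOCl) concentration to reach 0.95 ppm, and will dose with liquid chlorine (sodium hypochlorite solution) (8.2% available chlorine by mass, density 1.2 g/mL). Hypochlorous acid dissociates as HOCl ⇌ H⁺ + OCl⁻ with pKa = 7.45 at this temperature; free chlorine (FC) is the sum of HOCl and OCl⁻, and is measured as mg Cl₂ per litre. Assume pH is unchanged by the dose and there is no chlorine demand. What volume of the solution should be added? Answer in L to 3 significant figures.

6.00 L

Volume: 112,000 US gal × 3.785 L/gal = 423,920 L.
[OCl⁻]/[HOCl] = 10^(pH − pKa) = 10^(7.49 − 7.45) = 1.096; fraction as HOCl = 1/(1 + 1.096) = 0.477.
Free chlorine required for 0.95 ppm HOCl: 0.95 / 0.477 = 1.992 ppm.
FC to add: 1.992 − 0.6 = 1.392 mg/L as Cl₂.
Cl₂ equivalent: 1.392 mg/L × 423,920 L = 590 g.
Product at 8.2% available Cl: 590 / 0.082 = 7195 g.
Volume: 7195 g ÷ 1.2 g/mL = 5995 mL.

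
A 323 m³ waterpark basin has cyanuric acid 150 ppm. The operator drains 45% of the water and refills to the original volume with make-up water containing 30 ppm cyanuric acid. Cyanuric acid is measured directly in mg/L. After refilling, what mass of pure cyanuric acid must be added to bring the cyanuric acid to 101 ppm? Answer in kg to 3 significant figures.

Volume: 323 m³ = 323,000 L.
After draining 45% and refilling: 150 × 0.55 + 30 × 0.45 = 96 ppm.
Deficit to target: 101 − 96 = 5 mg/L.
Mass: 5 mg/L × 323,000 L = 1615 g cyanuric acid.

1.61 kg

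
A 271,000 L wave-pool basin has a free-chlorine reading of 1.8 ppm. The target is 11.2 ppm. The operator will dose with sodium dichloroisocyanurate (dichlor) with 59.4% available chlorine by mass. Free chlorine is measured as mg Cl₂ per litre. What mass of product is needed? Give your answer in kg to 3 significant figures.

4.29 kg

Chlorine deficit: 11.2 − 1.8 = 9.4 ppm = 9.4 mg/L as Cl₂.
Cl₂ equivalent needed: 9.4 mg/L × 271,000 L = 2,547,000 mg = 2547 g.
Product at 59.4% available chlorine: 2547 / 0.594 = 4289 g.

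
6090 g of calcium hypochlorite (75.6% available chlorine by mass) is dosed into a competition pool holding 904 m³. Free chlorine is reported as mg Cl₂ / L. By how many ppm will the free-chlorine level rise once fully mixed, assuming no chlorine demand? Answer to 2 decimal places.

5.09 ppm

Volume: 904 m³ = 904,000 L.
Available chlorine delivered: 6090 g × 0.756 = 4604 g as Cl₂.
Concentration rise: 4604 g / 904,000 L = 5.093 mg/L = 5.09 ppm.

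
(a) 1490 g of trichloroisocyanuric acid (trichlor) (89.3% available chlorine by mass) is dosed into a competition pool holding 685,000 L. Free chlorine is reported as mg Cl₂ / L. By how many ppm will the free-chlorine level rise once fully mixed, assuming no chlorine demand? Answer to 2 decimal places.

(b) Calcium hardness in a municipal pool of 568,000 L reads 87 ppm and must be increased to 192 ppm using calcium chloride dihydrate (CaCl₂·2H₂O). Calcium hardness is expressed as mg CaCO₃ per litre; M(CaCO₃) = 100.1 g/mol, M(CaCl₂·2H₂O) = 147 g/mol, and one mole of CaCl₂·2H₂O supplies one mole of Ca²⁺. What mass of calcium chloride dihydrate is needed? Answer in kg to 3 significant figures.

(a) 1.94 ppm; (b) 87.6 kg

(a) Available chlorine delivered: 1490 g × 0.893 = 1331 g as Cl₂.
(a) Concentration rise: 1331 g / 685,000 L = 1.942 mg/L = 1.94 ppm.

(b) Hardness to add: (192 − 87) = 105 mg/L as CaCO₃ × 568,000 L = 59,640 g as CaCO₃.
(b) Moles of Ca²⁺ (1 mol Ca²⁺ ≡ 1 mol CaCO₃): 59,640 / 100.1 g/mol = 595.8 mol.
(b) Mass of CaCl₂·2H₂O: 595.8 × 147 = 87,580 g.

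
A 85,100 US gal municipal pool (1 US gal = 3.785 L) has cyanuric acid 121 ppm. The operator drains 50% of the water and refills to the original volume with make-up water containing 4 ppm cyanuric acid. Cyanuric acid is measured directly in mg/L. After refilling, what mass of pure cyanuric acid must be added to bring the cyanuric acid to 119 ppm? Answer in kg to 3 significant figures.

18.2 kg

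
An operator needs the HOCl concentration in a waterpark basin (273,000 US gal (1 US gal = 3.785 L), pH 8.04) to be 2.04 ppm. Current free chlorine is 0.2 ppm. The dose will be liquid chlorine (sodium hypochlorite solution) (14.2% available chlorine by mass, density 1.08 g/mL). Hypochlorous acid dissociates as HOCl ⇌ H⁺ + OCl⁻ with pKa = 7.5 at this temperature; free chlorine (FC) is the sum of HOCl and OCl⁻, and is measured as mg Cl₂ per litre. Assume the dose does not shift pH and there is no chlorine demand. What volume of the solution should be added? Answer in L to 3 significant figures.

60.1 L

Volume: 273,000 US gal × 3.785 L/gal = 1,033,305 L.
[OCl⁻]/[HOCl] = 10^(pH − pKa) = 10^(8.04 − 7.5) = 3.467; fraction as HOCl = 1/(1 + 3.467) = 0.2238.
Free chlorine required for 2.04 ppm HOCl: 2.04 / 0.2238 = 9.113 ppm.
FC to add: 9.113 − 0.2 = 8.913 mg/L as Cl₂.
Cl₂ equivalent: 8.913 mg/L × 1,033,305 L = 9210 g.
Product at 14.2% available Cl: 9210 / 0.142 = 64,860 g.
Volume: 64,860 g ÷ 1.08 g/mL = 60,060 mL.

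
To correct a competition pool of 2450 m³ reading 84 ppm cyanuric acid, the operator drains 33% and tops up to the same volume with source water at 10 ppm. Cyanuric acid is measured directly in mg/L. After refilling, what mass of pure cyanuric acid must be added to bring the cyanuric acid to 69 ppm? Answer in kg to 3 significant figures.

23.1 kg

Volume: 2450 m³ = 2,450,000 L.
After draining 33% and refilling: 84 × 0.67 + 10 × 0.33 = 59.58 ppm.
Deficit to target: 69 − 59.58 = 9.42 mg/L.
Mass: 9.42 mg/L × 2,450,000 L = 23,080 g cyanuric acid.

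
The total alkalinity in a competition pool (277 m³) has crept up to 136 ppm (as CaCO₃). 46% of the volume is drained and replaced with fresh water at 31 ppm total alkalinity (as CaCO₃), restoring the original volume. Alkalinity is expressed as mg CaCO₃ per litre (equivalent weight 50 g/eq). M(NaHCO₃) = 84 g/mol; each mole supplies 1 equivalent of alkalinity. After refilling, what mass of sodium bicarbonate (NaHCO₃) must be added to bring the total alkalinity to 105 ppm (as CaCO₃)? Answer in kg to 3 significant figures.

8.05 kg

Volume: 277 m³ = 277,000 L.
After draining 46% and refilling: 136 × 0.54 + 31 × 0.46 = 87.7 ppm.
Deficit to target: 105 − 87.7 = 17.3 mg/L.
As CaCO₃: 17.3 mg/L × 277,000 L = 4792 g; ÷ 50 g/eq ÷ 1 = 95.84 mol NaHCO₃.
Mass: 95.84 × 84 = 8051 g.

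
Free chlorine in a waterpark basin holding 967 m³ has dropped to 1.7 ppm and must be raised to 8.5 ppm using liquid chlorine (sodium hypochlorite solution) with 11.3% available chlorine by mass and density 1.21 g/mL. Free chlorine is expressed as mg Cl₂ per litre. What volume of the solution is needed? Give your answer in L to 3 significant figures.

Volume: 967 m³ = 967,000 L.
Chlorine deficit: 8.5 − 1.7 = 6.8 ppm = 6.8 mg/L as Cl₂.
Cl₂ equivalent needed: 6.8 mg/L × 967,000 L = 6,576,000 mg = 6576 g.
Product at 11.3% available chlorine: 6576 / 0.113 = 58,190 g.
Volume at density 1.21 g/mL: 58,190 g ÷ 1.21 g/mL = 48,090 mL.

48.1 L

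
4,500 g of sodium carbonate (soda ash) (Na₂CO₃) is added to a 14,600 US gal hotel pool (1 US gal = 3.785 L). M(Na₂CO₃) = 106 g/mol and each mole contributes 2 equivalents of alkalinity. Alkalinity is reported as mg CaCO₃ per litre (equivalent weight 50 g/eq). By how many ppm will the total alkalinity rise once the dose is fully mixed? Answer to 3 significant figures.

76.8 ppm

Volume: 14,600 US gal × 3.785 L/gal = 55,261 L.
Moles of Na₂CO₃: 4,500 g ÷ 106 g/mol = 42.45 mol → 84.91 eq of alkalinity.
As CaCO₃: 84.91 eq × 50 g/eq = 4245 g.
Rise: 4245 g / 55,261 L × 1000 = 76.82 mg/L.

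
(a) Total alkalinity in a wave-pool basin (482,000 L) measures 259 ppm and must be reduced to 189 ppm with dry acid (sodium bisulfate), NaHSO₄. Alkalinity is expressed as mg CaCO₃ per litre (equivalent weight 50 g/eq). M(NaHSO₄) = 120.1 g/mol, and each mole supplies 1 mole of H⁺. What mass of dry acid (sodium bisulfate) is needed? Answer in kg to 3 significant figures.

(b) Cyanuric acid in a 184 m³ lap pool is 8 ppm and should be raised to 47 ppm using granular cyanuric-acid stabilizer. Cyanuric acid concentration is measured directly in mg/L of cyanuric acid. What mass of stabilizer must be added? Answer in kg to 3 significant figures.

(a) 81.0 kg; (b) 7.18 kg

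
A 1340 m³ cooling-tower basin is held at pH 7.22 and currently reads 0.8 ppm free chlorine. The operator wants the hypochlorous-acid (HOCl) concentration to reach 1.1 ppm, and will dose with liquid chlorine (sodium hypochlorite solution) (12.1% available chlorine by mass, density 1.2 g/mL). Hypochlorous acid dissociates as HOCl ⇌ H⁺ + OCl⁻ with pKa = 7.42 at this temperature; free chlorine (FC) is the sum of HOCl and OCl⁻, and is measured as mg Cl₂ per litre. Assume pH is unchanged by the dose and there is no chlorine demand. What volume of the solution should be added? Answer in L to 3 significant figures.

9.17 L

Volume: 1340 m³ = 1,340,000 L.
[OCl⁻]/[HOCl] = 10^(pH − pKa) = 10^(7.22 − 7.42) = 0.631; fraction as HOCl = 1/(1 + 0.631) = 0.6131.
Free chlorine required for 1.1 ppm HOCl: 1.1 / 0.6131 = 1.794 ppm.
FC to add: 1.794 − 0.8 = 0.9941 mg/L as Cl₂.
Cl₂ equivalent: 0.9941 mg/L × 1,340,000 L = 1332 g.
Product at 12.1% available Cl: 1332 / 0.121 = 11,010 g.
Volume: 11,010 g ÷ 1.2 g/mL = 9174 mL.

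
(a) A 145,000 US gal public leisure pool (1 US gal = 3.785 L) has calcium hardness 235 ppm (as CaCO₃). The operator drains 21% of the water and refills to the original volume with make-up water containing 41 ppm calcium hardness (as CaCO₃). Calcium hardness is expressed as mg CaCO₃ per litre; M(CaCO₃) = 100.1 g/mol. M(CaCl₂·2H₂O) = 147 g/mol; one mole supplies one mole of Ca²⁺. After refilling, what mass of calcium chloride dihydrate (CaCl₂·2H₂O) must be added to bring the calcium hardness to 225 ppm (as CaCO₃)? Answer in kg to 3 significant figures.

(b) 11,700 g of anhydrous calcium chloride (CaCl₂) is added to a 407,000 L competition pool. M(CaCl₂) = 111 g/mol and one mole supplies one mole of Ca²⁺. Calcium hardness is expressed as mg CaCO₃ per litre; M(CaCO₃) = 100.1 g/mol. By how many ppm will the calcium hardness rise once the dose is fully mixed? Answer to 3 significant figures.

(a) 24.8 kg; (b) 25.9 ppm

(a) Volume: 145,000 US gal × 3.785 L/gal = 548,825 L.
(a) After draining 21% and refilling: 235 × 0.79 + 41 × 0.21 = 194.26 ppm.
(a) Deficit to target: 225 − 194.26 = 30.74 mg/L.
(a) As CaCO₃: 30.74 mg/L × 548,825 L = 16,870 g; ÷ 100.1 = 168.5 mol Ca²⁺.
(a) Mass: 168.5 × 147 = 24,780 g.

(b) Moles of Ca²⁺: 11,700 g ÷ 111 g/mol = 105.4 mol.
(b) As CaCO₃: 105.4 mol × 100.1 g/mol = 10,550 g.
(b) Rise: 10,550 g / 407,000 L × 1000 = 25.92 mg/L.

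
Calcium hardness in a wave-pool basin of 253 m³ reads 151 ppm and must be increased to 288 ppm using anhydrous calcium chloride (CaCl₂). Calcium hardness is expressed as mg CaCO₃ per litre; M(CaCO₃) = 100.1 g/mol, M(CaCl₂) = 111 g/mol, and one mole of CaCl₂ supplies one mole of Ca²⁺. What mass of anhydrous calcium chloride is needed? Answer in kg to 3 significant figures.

38.4 kg

Volume: 253 m³ = 253,000 L.
Hardness to add: (288 − 151) = 137 mg/L as CaCO₃ × 253,000 L = 34,660 g as CaCO₃.
Moles of Ca²⁺ (1 mol Ca²⁺ ≡ 1 mol CaCO₃): 34,660 / 100.1 g/mol = 346.3 mol.
Mass of CaCl₂: 346.3 × 111 = 38,440 g.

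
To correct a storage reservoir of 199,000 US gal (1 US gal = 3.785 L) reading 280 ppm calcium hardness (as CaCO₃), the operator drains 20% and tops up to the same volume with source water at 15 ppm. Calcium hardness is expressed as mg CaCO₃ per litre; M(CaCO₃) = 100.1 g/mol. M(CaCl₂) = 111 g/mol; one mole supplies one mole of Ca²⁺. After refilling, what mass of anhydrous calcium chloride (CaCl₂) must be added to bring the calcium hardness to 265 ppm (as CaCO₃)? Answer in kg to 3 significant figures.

31.7 kg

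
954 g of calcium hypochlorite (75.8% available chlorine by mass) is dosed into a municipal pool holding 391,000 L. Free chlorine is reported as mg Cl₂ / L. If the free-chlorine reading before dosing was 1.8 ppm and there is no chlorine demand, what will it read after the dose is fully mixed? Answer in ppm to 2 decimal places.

Available chlorine delivered: 954 g × 0.758 = 723.1 g as Cl₂.
Concentration rise: 723.1 g / 391,000 L = 1.849 mg/L = 1.85 ppm.
Final FC: 1.8 + 1.85 = 3.65 ppm.

3.65 ppm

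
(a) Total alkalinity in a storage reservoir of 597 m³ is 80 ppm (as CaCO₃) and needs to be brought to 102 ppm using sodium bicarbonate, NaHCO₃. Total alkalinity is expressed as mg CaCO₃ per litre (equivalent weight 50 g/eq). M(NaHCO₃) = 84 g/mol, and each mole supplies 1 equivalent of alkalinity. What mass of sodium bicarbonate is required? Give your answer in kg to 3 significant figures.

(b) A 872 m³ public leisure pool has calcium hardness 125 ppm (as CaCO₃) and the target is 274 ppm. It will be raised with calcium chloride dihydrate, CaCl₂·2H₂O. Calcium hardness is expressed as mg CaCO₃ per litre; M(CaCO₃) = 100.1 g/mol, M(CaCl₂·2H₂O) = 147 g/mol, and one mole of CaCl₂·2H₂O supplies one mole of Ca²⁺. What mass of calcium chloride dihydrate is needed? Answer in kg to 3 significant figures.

(a) 22.1 kg; (b) 191 kg

(a) Volume: 597 m³ = 597,000 L.
(a) Alkalinity to add: (102 − 80) = 22 mg/L as CaCO₃ × 597,000 L = 13,130 g as CaCO₃.
(a) Equivalents: 13,130 g ÷ 50 g/eq = 262.7 eq.
(a) NaHCO₃ supplies 1 eq per mole → 262.7 mol.
(a) Mass: 262.7 mol × 84 g/mol = 22,070 g.

(b) Volume: 872 m³ = 872,000 L.
(b) Hardness to add: (274 − 125) = 149 mg/L as CaCO₃ × 872,000 L = 129,900 g as CaCO₃.
(b) Moles of Ca²⁺ (1 mol Ca²⁺ ≡ 1 mol CaCO₃): 129,900 / 100.1 g/mol = 1298 mol.
(b) Mass of CaCl₂·2H₂O: 1298 × 147 = 190,800 g.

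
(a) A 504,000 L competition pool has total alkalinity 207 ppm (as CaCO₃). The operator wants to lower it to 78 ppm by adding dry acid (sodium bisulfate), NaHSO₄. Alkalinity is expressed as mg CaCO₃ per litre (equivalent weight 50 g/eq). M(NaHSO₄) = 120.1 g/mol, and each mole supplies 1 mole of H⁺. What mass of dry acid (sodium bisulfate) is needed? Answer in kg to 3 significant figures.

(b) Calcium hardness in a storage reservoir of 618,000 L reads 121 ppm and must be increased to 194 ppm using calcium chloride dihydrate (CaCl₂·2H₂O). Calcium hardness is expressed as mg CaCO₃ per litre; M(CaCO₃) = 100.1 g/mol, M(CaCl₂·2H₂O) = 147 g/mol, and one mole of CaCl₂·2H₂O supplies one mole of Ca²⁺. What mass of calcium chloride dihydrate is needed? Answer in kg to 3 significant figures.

(a) Alkalinity to neutralize: (207 − 78) = 129 mg/L as CaCO₃ × 504,000 L = 65,020 g as CaCO₃.
(a) Equivalents of H⁺ required: 65,020 ÷ 50 g/eq = 1300 eq = 1300 mol NaHSO₄.
(a) Mass of NaHSO₄: 1300 × 120.1 = 156,200 g.

(b) Hardness to add: (194 − 121) = 73 mg/L as CaCO₃ × 618,000 L = 45,110 g as CaCO₃.
(b) Moles of Ca²⁺ (1 mol Ca²⁺ ≡ 1 mol CaCO₃): 45,110 / 100.1 g/mol = 450.7 mol.
(b) Mass of CaCl₂·2H₂O: 450.7 × 147 = 66,250 g.

(a) 156 kg; (b) 66.3 kg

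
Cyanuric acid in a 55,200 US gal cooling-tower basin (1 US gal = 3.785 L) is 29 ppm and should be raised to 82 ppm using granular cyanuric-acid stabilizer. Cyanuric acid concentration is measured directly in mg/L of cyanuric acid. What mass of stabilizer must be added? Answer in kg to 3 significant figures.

Volume: 55,200 US gal × 3.785 L/gal = 208,932 L.
CYA to add: (82 − 29) = 53 mg/L × 208,932 L = 11,070 g cyanuric acid.

11.1 kg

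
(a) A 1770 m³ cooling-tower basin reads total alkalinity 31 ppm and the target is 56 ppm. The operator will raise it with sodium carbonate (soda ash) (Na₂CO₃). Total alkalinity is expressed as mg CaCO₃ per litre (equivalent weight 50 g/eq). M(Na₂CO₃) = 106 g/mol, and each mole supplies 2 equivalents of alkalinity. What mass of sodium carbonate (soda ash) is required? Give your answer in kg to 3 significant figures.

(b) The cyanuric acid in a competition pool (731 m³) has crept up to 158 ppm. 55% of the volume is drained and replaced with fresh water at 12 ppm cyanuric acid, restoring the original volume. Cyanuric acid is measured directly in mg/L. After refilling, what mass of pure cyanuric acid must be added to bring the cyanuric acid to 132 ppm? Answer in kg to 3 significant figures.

(a) Volume: 1770 m³ = 1,770,000 L.
(a) Alkalinity to add: (56 − 31) = 25 mg/L as CaCO₃ × 1,770,000 L = 44,250 g as CaCO₃.
(a) Equivalents: 44,250 g ÷ 50 g/eq = 885 eq.
(a) Each mole of Na₂CO₃ supplies 2 eq, so 885 / 2 = 442.5 mol.
(a) Mass: 442.5 mol × 106 g/mol = 46,900 g.

(b) Volume: 731 m³ = 731,000 L.
(b) After draining 55% and refilling: 158 × 0.45 + 12 × 0.55 = 77.7 ppm.
(b) Deficit to target: 132 − 77.7 = 54.3 mg/L.
(b) Mass: 54.3 mg/L × 731,000 L = 39,690 g cyanuric acid.

(a) 46.9 kg; (b) 39.7 kg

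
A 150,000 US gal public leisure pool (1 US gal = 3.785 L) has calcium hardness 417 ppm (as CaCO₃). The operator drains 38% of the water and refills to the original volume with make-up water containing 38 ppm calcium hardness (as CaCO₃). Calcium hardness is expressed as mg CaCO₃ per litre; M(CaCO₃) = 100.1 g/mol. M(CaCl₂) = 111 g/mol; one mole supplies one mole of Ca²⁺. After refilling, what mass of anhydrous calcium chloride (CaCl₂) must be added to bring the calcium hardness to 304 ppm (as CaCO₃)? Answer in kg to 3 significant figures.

19.5 kg

Volume: 150,000 US gal × 3.785 L/gal = 567,750 L.
After draining 38% and refilling: 417 × 0.62 + 38 × 0.38 = 272.98 ppm.
Deficit to target: 304 − 272.98 = 31.02 mg/L.
As CaCO₃: 31.02 mg/L × 567,750 L = 17,610 g; ÷ 100.1 = 175.9 mol Ca²⁺.
Mass: 175.9 × 111 = 19,530 g.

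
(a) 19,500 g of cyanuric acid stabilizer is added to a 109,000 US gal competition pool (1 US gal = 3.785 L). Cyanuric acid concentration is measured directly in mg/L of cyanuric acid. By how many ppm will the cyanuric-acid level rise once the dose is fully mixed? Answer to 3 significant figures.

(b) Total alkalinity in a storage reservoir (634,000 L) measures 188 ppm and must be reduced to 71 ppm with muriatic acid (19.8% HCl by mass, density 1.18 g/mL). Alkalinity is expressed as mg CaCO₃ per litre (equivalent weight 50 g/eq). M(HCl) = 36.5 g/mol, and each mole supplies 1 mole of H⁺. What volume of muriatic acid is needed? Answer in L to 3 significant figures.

(a) Volume: 109,000 US gal × 3.785 L/gal = 412,565 L.
(a) Rise: 19,500 g / 412,565 L × 1000 = 47.27 mg/L.

(b) Alkalinity to neutralize: (188 − 71) = 117 mg/L as CaCO₃ × 634,000 L = 74,180 g as CaCO₃.
(b) Equivalents of H⁺ required: 74,180 ÷ 50 g/eq = 1484 eq = 1484 mol HCl.
(b) Mass of HCl: 1484 × 36.5 = 54,150 g.
(b) Mass of 19.8% solution: 54,150 / 0.198 = 273,500 g.
(b) Volume: 273,500 g ÷ 1.18 g/mL = 231,800 mL.

(a) 47.3 ppm; (b) 232 L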